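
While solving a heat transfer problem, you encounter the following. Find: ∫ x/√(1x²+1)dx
Let u=x² + 1, du=2x dx
∫ (1/2)·u^(-1/2) du=√u + C

Answer: √(x² + 1) + C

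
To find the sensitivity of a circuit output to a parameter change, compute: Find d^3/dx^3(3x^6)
Apply power rule 3 times:
d^1: 18x^5
d^2: 90x^4
d^3: 360x^3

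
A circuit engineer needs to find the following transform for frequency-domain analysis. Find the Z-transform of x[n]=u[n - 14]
Using the time-shift property: Z{u[n-14]} = z^(-14) * z/(z-1)
= z^(-13)/(z-1)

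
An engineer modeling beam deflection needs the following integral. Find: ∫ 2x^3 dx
Using power rule: ∫ 2x^3 dx = 2/4 x^4+C = (1/2)x^4+C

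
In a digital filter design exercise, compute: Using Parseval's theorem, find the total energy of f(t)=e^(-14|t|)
Parseval's theorem: E = integral |f(t)|^2 dt = (1/2pi) integral |F(omega)|^2 domega
E = integral_{-inf}^{inf} e^(-28|t|) dt = 2 * integral_0^inf e^(-28t) dt = 2/(2 * 14) = 1/14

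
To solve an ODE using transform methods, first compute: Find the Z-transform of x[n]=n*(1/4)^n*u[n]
Using the property Z{n*a^n*u[n]} = az/(z-a)^2
With a = 1/4: X(z) = (1/4)z/(z - 1/4)^2, |z| > 1/4

Answer: (1/4)z/(z - 1/4)^2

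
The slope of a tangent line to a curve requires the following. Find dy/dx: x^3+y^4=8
Differentiate: 3x^2+4y^3·(dy/dx) = 0
dy/dx = -3x^2/(4y^3)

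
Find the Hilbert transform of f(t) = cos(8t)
The Hilbert transform shifts each frequency component by -pi/2.
H{cos(wt)} = sin(wt)
With w = 8: H{cos(8t)} = sin(8t)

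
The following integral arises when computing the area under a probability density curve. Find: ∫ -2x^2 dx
Using power rule: ∫ -2x^2 dx = -2/3 x^3+C = (-2/3)x^3+C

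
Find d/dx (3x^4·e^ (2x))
Product rule: (fg)'=f'g+fg'
f=3x^4, f'=12x^3
g=e^(2x), g'=2·e^(2x)

Answer: 12x^3·e^(2x)+6x^4·e^(2x)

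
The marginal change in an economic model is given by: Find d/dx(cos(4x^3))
Chain rule: d/dx[cos(u)]=-sin(u)·u' where u=4x^3
u'=12x^2

Answer: -12x^2·sin(4x^3)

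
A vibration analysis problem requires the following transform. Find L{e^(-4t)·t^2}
First shifting: L{e^(at)f(t)} = F(s-a)
L{t^2} = 2/s^3
Shift s → s+4: 2/(s+4)^3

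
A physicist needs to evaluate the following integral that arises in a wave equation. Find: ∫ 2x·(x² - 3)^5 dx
Let u=x² - 3, du=2x dx
∫ u^5 du=u^6/6 + C

Answer: (x² - 3)^6/6 + C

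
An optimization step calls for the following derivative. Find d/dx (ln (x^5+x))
Chain rule: d/dx[ln(u)]=u'/u where u=x^5 + x
u'=5x^4 + 1

Answer: (5x^4 + 1)/(x^5 + x)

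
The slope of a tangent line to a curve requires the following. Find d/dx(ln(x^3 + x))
Chain rule: d/dx[ln(u)] = u'/u where u = x^3 + x
u' = 3x^2 + 1

Answer: (3x^2 + 1)/(x^3 + x)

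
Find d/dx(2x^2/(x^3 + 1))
Quotient rule: (f/g)' = (f'g - fg')/g²
f = 2x^2, f' = 4x
g = x^3 + 1, g' = 3x^2

Answer: (4x·(x^3 + 1) - 6x^4)/(x^3 + 1)²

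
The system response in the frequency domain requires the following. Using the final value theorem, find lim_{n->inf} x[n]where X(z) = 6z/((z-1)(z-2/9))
Final value theorem: lim x[n] = lim_{z->1} (z-1)*X(z)
(z-1)*X(z) = 6z/(z-2/9)
As z->1: 6/(1 - 2/9) = 6/(7/9) = 54/7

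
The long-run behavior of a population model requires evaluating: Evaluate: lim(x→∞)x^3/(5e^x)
Apply L'Hôpital 3 times (∞/∞ each time):
Eventually get 3!/(5e^x) → 0

Answer: 0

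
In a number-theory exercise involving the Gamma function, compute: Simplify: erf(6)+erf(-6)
erf is odd: erf(-6) = -erf(6)
erf(6) + erf(-6) = erf(6) - erf(6) = 0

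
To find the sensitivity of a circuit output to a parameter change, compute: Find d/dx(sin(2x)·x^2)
Product rule: (fg)'=f'g+fg'
f=sin(2x), f'=2·cos(2x)
g=x^2, g'=2x

Answer: 2·cos(2x)·x^2+2·sin(2x)·x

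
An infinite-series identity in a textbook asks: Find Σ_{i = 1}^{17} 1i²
=1·n(n+1)(2n+1)/6=1·17·18·35/6=1785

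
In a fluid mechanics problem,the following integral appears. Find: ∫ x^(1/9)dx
Power rule: ∫ x^(1/9) dx=x^(10/9)/(10/9) + C

Answer: (9/10)·x^(10/9) + C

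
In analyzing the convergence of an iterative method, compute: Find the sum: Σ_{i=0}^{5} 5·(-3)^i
Geometric series: S = a(1 - r^n)/(1 - r)
a = 5, r = -3, n = 6
S = 5(1 - 729)/4 = -910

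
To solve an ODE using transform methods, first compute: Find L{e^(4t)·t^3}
First shifting: L{e^(at)f(t)} = F(s-a)
L{t^3} = 6/s^4
Shift s → s-4: 6/(s-4)^4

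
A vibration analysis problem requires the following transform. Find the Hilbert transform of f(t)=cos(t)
The Hilbert transform shifts each frequency component by -pi/2.
H{cos(wt)}=sin(wt)
With w=1: H{cos(t)}=sin(t)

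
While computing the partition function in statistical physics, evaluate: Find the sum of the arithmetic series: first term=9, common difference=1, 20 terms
Last term: a_n = 9+(20-1)·1 = 28
Sum = n(a_1+a_n)/2 = 20(9+28)/2 = 370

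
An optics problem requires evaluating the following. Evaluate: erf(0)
erf(0) = 0 (error function is odd and erf(0) = 0 by definition)

Answer: 0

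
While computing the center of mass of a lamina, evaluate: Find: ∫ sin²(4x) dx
Using identity sin²(u)=(1 - cos(2u))/2:
∫ (1 - cos(8x))/2 dx=x/2 - sin(8x)/16 + C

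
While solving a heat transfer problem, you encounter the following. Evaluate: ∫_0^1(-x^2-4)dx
Step 1: Find antiderivative F(x) = (-1/3)x^3 - 4x
Step 2: F(1) - F(0) = -13/3 - (0) = -13/3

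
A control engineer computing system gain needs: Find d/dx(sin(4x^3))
Chain rule: d/dx[sin(u)] = cos(u)·u' where u = 4x^3
u' = 12x^2

Answer: 12x^2·cos(4x^3)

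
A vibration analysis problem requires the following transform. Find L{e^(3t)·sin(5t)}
First shifting: L{e^(at)f(t)} = F(s-a)
L{sin(5t)} = 5/(s²+25)
Shift: 5/((s-3)²+25)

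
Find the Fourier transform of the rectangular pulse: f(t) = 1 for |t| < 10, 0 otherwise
F(omega) = integral from -10 to 10 of e^(-j*omega*t) dt
= 2*sin(10*omega)/omega = 20*sinc(10*omega/pi)

Answer: 2*sin(10*omega)/omega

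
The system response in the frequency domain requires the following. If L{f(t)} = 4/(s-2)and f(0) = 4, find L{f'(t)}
L{f'(t)}=s·F(s) - f(0)=4s/(s-2)-4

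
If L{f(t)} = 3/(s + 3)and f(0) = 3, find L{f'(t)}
L{f'(t)} = s·F(s) - f(0) = 3s/(s+3)-3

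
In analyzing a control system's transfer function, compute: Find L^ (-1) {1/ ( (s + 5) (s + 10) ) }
Partial fractions: 1/((s + 5)(s + 10)) = A/(s + 5) + B/(s + 10)
Cover-up: A = 1/(s + 10)|_{s = -5} = 1/5; B = 1/(s + 5)|_{s = -10} = -1/5
L^(-1) = (1/5)e^(-5t) - (1/5)e^(-10t)

Answer: (1/5)(e^(-5t) - e^(-10t))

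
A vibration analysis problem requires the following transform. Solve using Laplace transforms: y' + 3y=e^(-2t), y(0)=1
Take L: sY - 1+3Y=1/(s+2)
Y(s+3)=1/(s+2)+1
Y=1/((s+2)(s+3))+1/(s+3)
Partial fractions: 1/((s+2)(s+3))=1/(s+2)-1/(s+3)
So Y=1/(s+2)
Inverse Laplace transform (L^(-1){1/(s+2)}=e^(-2t), L^(-1){1/(s+3)}=e^(-3t)):

Answer: y(t)=1·e^(-2t)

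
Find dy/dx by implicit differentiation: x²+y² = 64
Differentiate both sides: 2x + 2y·(dy/dx) = 0
Solve: dy/dx = -2x/(2y) = -x/y

Answer: dy/dx = -x/y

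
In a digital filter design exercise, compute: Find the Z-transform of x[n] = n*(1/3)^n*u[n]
Using the property Z{n*a^n*u[n]}=az/(z-a)^2
With a=1/3: X(z)=(1/3)z/(z - 1/3)^2, |z| > 1/3

Answer: (1/3)z/(z - 1/3)^2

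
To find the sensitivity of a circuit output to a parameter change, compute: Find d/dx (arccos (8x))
d/dx[arccos(u)] = -u'/√(1-u²), u = 8x, u' = 8

Answer: -8/√(1-64x²)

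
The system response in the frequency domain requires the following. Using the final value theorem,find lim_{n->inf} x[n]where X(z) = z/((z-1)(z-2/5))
Final value theorem: lim x[n] = lim_{z->1} (z-1)*X(z)
(z-1)*X(z) = z/(z-2/5)
As z->1: 1/(1 - 2/5) = 1/(3/5) = 5/3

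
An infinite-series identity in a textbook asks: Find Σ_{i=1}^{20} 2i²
= 2·n(n+1)(2n+1)/6 = 2·20·21·41/6 = 5740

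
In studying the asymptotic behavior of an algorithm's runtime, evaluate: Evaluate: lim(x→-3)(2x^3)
Polynomial is continuous, so substitute x = -3:
2·(-3)^3 = -54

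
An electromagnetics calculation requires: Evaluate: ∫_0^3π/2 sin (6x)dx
Antiderivative: -cos(6x)/6
Evaluate at bounds: [-cos(6·3π/2)/6] - [-cos(6·0)/6]
= (-(-1) + (1))/6 = 1/3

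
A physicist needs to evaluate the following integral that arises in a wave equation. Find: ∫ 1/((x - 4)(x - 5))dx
Partial fractions: 1/((x-4)(x-5)) = A/(x-4) + B/(x-5)
A = -1, B = 1
∫ [-1· 1/(x-4) + 1· 1/(x-5)] dx
= (1)[ln|x-5| - ln|x-4|] + C

Answer: ln|(x-5)/(x-4)| + C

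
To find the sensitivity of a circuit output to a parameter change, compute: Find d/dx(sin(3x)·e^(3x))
Product rule: (fg)' = f'g+fg'
f = sin(3x), f' = 3·cos(3x)
g = e^(3x), g' = 3·e^(3x)

Answer: 3·cos(3x)·e^(3x)+3·sin(3x)·e^(3x)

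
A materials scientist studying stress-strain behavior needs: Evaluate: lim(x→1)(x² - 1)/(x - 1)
Factor: (x² - 1)=(x-1)(x+1)
Cancel (x-1): lim(x→1) (x+1)=2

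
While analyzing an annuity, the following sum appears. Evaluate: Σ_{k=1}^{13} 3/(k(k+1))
Partial fractions: 3/(k(k+1)) = 3/k - 3/(k+1)
Telescoping sum: 3(1-1/14) = 3·13/14

Answer: 39/14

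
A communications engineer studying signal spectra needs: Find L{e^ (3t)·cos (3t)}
First shifting: L{e^(at)f(t)}=F(s-a)
L{cos(3t)}=s/(s²+9)
Shift: (s-3)/((s-3)²+9)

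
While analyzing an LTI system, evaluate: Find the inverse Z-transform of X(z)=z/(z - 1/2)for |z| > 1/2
Standard pair: z/(z-a) <-> a^n * u[n] for causal signals
With a=1/2: x[n]=(1/2)^n * u[n]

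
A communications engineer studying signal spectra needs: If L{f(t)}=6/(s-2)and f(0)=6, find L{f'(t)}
L{f'(t)} = s·F(s) - f(0) = 6s/(s-2) - 6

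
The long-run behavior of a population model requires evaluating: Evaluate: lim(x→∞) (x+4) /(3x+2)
Divide numerator and denominator by x:
lim (1+4/x)/(3+2/x) = 1/3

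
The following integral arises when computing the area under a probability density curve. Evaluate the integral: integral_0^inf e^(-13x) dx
integral_0^inf e^(-13x) dx = [-1/13*e^(-13x)]_0^inf
= 0 - (-1/13) = 1/13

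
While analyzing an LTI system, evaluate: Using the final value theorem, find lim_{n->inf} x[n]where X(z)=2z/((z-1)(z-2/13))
Final value theorem: lim x[n]=lim_{z->1} (z-1) * X(z)
(z-1) * X(z)=2z/(z-2/13)
As z->1: 2/(1-2/13)=2/(11/13)=26/11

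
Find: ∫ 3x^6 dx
Using power rule: ∫ 3x^6 dx = 3/7 x^7+C = (3/7)x^7+C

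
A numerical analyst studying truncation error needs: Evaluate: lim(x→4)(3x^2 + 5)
Polynomial is continuous, so substitute x = 4:
3·4^2 + 5 = 53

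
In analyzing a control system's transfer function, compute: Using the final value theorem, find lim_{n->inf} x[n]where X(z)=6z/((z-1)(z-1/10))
Final value theorem: lim x[n]=lim_{z->1} (z-1)*X(z)
(z-1)*X(z)=6z/(z-1/10)
As z->1: 6/(1 - 1/10)=6/(9/10)=20/3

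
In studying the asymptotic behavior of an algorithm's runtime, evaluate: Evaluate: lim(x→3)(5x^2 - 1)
Polynomial is continuous, so substitute x = 3:
5·3^2 - 1 = 44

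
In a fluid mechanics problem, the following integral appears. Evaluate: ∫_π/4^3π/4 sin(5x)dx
Antiderivative: -cos(5x)/5
Evaluate at bounds: [-cos(5·3π/4)/5] - [-cos(5·π/4)/5]
=(-(√2/2) + (-√2/2))/5=-√2/5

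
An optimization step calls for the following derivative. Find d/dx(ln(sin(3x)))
Chain rule: d/dx[ln(u)] = u'/u where u = sin(3x)
u' = 3cos(3x)

Answer: (3cos(3x))/(sin(3x))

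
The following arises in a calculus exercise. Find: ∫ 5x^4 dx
Using power rule: ∫ 5x^4 dx=5/5 x^5 + C=x^5 + C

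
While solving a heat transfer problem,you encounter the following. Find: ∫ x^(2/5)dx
Power rule: ∫ x^(2/5) dx=x^(7/5)/(7/5)+C

Answer: (5/7)·x^(7/5)+C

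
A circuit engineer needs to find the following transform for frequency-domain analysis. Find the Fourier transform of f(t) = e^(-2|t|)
Using the standard pair: F{e^(-a|t|)}=2a/(a^2 + omega^2)
With a=2: F(omega)=4/(4 + omega^2)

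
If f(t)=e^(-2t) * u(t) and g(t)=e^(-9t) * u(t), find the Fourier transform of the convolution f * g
By the convolution theorem: F{f*g}=F(omega)*G(omega)
F(omega)=1/(2+j*omega), G(omega)=1/(9+j*omega)
F{f*g}=1/((2+j*omega)(9+j*omega))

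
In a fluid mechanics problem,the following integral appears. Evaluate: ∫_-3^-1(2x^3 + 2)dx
Step 1: Find antiderivative F(x)=(1/2)x^4 + 2x
Step 2: F(-1) - F(-3)=-3/2 - (69/2)=-36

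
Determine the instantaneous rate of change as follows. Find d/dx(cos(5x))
Chain rule: d/dx[cos(u)] = -sin(u)·u' where u = 5x
u' = 5

Answer: -5·sin(5x)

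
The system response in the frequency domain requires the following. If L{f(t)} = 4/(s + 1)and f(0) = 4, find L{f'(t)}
L{f'(t)} = s·F(s) - f(0) = 4s/(s + 1) - 4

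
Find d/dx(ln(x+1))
Chain rule: d/dx[ln(u)]=u'/u where u=x + 1
u'=1

Answer: (1)/(x + 1)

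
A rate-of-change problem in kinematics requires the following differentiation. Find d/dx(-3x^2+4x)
Power rule: d/dx(ax^n)=n·a·x^(n-1)
Term by term: -6·x+4

Answer: -6x+4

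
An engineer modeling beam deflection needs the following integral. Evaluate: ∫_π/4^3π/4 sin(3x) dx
Antiderivative: -cos(3x)/3
Evaluate at bounds: [-cos(3·3π/4)/3] - [-cos(3·π/4)/3]
= (-(√2/2)+(-√2/2))/3 = -√2/3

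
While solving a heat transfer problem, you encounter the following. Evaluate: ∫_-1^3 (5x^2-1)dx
Step 1: Find antiderivative F(x) = (5/3)x^3 - x
Step 2: F(3) - F(-1) = 42 - (-2/3) = 128/3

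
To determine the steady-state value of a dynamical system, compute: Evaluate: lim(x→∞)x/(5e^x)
Apply L'Hôpital 1 times (∞/∞ each time):
Eventually get 1!/(5e^x) → 0

Answer: 0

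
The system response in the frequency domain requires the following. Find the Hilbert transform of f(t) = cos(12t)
The Hilbert transform shifts each frequency component by -pi/2.
H{cos(wt)}=sin(wt)
With w=12: H{cos(12t)}=sin(12t)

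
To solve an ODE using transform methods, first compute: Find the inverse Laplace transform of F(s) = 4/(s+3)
L^(-1){4/(s-a)} = c·e^(at)
Here a = -3, c = 4

Answer: 4e^(-3t)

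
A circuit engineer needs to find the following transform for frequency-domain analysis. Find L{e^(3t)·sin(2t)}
First shifting: L{e^(at)f(t)} = F(s-a)
L{sin(2t)} = 2/(s²+4)
Shift: 2/((s-3)²+4)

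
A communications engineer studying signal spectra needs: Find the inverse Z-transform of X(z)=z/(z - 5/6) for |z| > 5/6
Standard pair: z/(z-a) <-> a^n * u[n] for causal signals
With a=5/6: x[n]=(5/6)^n * u[n]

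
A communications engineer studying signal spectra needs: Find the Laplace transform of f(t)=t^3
L{t^n}=n!/s^(n+1)
L{t^3}=3!/s^4=6/s^4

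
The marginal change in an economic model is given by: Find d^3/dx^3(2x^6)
Apply power rule 3 times:
d^1: 12x^5
d^2: 60x^4
d^3: 240x^3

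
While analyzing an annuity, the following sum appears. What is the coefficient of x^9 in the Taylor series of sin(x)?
sin(x) = Σ (-1)^k x^(2k + 1)/(2k + 1)!
For x^9: (-1)^4/9! = 1/362880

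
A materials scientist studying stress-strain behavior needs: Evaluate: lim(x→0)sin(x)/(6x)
L'Hôpital (0/0): lim cos(x)/6=1/6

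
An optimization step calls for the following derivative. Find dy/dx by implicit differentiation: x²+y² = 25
Differentiate both sides: 2x+2y·(dy/dx) = 0
Solve: dy/dx = -2x/(2y) = -x/y

Answer: dy/dx = -x/y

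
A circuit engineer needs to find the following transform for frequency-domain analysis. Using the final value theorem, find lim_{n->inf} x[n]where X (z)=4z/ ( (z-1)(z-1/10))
Final value theorem: lim x[n] = lim_{z->1} (z-1) * X(z)
(z-1) * X(z) = 4z/(z-1/10)
As z->1: 4/(1-1/10) = 4/(9/10) = 40/9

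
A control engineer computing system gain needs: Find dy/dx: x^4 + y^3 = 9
Differentiate: 4x^3 + 3y^2·(dy/dx)=0
dy/dx=-4x^3/(3y^2)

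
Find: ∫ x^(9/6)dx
Power rule: ∫ x^(3/2) dx=x^(5/2)/(5/2)+C

Answer: (2/5)·x^(5/2)+C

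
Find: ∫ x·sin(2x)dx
By parts: u=x, dv=sin(2x) dx
du=dx, v=-cos(2x)/2
=-x·cos(2x)/2+sin(2x)/2²+C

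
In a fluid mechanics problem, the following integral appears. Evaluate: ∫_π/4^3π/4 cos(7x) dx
Antiderivative: sin(7x)/7
Evaluate at bounds: [sin(7·3π/4)/7] - [sin(7·π/4)/7]
= ((-√2/2) - (-√2/2))/7 = 0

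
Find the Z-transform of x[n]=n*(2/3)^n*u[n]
Using the property Z{n * a^n * u[n]}=az/(z-a)^2
With a=2/3: X(z)=(2/3)z/(z - 2/3)^2, |z| > 2/3

Answer: (2/3)z/(z - 2/3)^2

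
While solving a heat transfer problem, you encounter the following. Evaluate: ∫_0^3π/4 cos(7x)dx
Antiderivative: sin(7x)/7
Evaluate at bounds: [sin(7·3π/4)/7] - [sin(7·0)/7]
= ((-√2/2) - (0))/7 = -√2/14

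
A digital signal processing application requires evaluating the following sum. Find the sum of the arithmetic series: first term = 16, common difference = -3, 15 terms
Last term: a_n = 16+(15-1)·-3 = -26
Sum = n(a_1+a_n)/2 = 15(16+(-26))/2 = -75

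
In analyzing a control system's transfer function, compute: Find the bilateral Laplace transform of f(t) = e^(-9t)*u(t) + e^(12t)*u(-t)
For e^(-9t) * u(t): L = 1/(s + 9), Re(s) > -9
For e^(12t) * u(-t): L = -1/(s-12), Re(s) < 12
Combined: F(s) = 1/(s + 9) - 1/(s-12), -9 < Re(s) < 12

Answer: 1/(s + 9) - 1/(s-12), ROC: -9 < Re(s) < 12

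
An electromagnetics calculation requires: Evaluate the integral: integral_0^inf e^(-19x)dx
integral_0^inf e^(-19x) dx = [-1/19*e^(-19x)]_0^inf
= 0 - (-1/19) = 1/19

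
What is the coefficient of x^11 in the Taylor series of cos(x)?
cos(x) has only even powers. Coefficient of x^11 = 0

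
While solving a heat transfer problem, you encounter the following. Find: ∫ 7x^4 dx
Using power rule: ∫ 7x^4 dx=7/5 x^5 + C=(7/5)x^5 + C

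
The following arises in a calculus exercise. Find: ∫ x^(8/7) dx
Power rule: ∫ x^(8/7) dx=x^(15/7)/(15/7)+C

Answer: (7/15)·x^(15/7)+C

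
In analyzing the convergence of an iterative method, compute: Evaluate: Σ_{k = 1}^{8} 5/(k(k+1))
Partial fractions: 5/(k(k+1))=5/k - 5/(k+1)
Telescoping sum: 5(1-1/9)=5·8/9

Answer: 40/9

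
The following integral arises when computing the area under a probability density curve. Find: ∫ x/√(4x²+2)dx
Let u = 4x²+2, du = 8x dx
∫ (1/8)·u^(-1/2) du = √u/4+C

Answer: √(4x²+2)/4+C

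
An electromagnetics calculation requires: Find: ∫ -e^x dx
Since d/dx[e^x]=+e^x, we get -1e^x+C

Answer: -e^x+C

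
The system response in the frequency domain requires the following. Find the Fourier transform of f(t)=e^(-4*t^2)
The Fourier transform of a Gaussian e^(-a * t^2) is sqrt(pi/a) * e^(-omega^2/(4a)).
With a=4: F(omega)=sqrt(pi)/2 * e^(-omega^2/16)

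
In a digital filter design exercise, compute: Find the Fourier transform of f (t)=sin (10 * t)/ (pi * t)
sin(W*t)/(pi*t) = (W/pi)*sinc(W*t/pi) is the impulse response of the ideal low-pass filter with cutoff W (here W = 10).
Its Fourier transform is a rectangular function:
F(omega) = 1 for |omega| < 10, 0 otherwise

Answer: rect(omega/20) [i.e., 1 for |omega| < 10, 0 otherwise]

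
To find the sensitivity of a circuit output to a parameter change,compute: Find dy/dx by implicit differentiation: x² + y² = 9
Differentiate both sides: 2x+2y·(dy/dx)=0
Solve: dy/dx=-2x/(2y)=-x/y

Answer: dy/dx=-x/y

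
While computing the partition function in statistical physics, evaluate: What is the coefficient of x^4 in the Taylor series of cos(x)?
cos(x)=Σ (-1)^k x^(2k)/(2k)!
For x^4: (-1)^2/4!=1/24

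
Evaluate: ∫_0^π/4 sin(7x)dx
Antiderivative: -cos(7x)/7
Evaluate at bounds: [-cos(7·π/4)/7] - [-cos(7·0)/7]
=(-(√2/2) + (1))/7=1/7 - √2/14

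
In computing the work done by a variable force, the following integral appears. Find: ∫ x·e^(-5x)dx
Integration by parts: u = x, dv = e^(-5x) dx
du = dx, v = e^(-5x)/(-5)
= x·e^(-5x)/(-5) - ∫ e^(-5x)/(-5) dx
= x·e^(-5x)/(-5) - e^(-5x)/25 + C

Answer: e^(-5x)(x/(-5) - 1/25) + C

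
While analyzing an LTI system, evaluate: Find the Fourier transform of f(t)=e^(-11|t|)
Using the standard pair: F{e^(-a|t|)} = 2a/(a^2 + omega^2)
With a = 11: F(omega) = 22/(121 + omega^2)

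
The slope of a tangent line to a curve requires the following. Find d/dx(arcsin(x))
d/dx[arcsin(u)] = u'/√(1-u²), u = x, u' = 1

Answer: 1/√(1-x²)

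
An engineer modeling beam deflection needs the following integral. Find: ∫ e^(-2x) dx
Since d/dx[e^(-2x)] = -2e^(-2x), we get -1/2 e^(-2x)+C

Answer: (-1/2)e^(-2x)+C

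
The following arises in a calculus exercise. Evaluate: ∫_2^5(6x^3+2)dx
Step 1: Find antiderivative F(x) = (3/2)x^4+2x
Step 2: F(5) - F(2) = 1895/2 - (28) = 1839/2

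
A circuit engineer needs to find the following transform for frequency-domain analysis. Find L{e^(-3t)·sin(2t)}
First shifting: L{e^(at)f(t)} = F(s-a)
L{sin(2t)} = 2/(s²+4)
Shift: 2/((s+3)²+4)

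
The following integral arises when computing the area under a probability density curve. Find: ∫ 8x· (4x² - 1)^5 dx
Let u=4x² - 1, du=8x dx
∫ u^5 du=u^6/6 + C

Answer: (4x² - 1)^6/6 + C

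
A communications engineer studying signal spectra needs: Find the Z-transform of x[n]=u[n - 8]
Using the time-shift property: Z{u[n-8]} = z^(-8) * z/(z-1)
= z^(-7)/(z-1)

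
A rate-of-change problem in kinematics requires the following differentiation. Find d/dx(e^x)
Chain rule: d/dx[e^u] = e^u · u' where u = x
u' = 1

Answer: 1·e^x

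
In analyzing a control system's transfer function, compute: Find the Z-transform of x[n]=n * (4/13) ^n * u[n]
Using the property Z{n * a^n * u[n]}=az/(z-a)^2
With a=4/13: X(z)=(4/13)z/(z - 4/13)^2, |z| > 4/13

Answer: (4/13)z/(z - 4/13)^2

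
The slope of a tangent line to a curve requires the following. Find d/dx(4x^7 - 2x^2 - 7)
Power rule: d/dx(ax^n) = n·a·x^(n-1)
Term by term: 28·x^6-4·x

Answer: 28x^6-4x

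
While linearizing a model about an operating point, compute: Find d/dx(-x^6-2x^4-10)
Power rule: d/dx(ax^n)=n·a·x^(n-1)
Term by term: -6·x^5 - 8·x^3

Answer: -6x^5 - 8x^3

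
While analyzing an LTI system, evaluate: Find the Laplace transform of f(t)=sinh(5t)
L{sinh(at)}=a/(s²-a²)
L{sinh(5t)}=5/(s²-25)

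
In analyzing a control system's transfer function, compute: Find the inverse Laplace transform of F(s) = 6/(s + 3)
L^(-1){6/(s-a)} = c·e^(at)
Here a = -3, c = 6

Answer: 6e^(-3t)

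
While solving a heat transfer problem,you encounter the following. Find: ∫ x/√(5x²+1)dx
Let u = 5x² + 1, du = 10x dx
∫ (1/10)·u^(-1/2) du = √u/5 + C

Answer: √(5x² + 1)/5 + C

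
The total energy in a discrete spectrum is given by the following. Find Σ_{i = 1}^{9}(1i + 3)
=1·Σ i+3·9=1·45+27=72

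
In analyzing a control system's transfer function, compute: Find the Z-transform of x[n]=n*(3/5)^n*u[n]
Using the property Z{n*a^n*u[n]}=az/(z-a)^2
With a=3/5: X(z)=(3/5)z/(z - 3/5)^2, |z| > 3/5

Answer: (3/5)z/(z - 3/5)^2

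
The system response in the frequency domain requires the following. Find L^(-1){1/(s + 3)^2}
L^(-1){1/(s-a)^n}=t^(n-1)·e^(at)/(n-1)!
Here a=-3, n=2: t^1·e^(-3t)/1

Answer: t·e^(-3t)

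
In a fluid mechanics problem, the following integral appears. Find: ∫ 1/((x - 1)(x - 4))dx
Partial fractions: 1/((x-1)(x-4))=A/(x-1) + B/(x-4)
A=-1/3, B=1/3
∫ [-1/3· 1/(x-1) + 1/3· 1/(x-4)] dx
=(1/3)[ln|x-4| - ln|x-1|] + C

Answer: (1/3)·ln|(x-4)/(x-1)| + C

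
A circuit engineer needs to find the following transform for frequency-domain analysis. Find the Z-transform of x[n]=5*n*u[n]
Z{n*u[n]}=z/(z-1)^2
By linearity: Z{5*n*u[n]}=5z/(z-1)^2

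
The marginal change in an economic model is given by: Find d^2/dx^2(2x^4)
Apply power rule 2 times:
d^1: 8x^3
d^2: 24x^2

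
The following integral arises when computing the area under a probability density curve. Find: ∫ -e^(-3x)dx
Since d/dx[e^(-3x)] = -3e^(-3x), we get 1/3 e^(-3x) + C

Answer: (1/3)e^(-3x) + C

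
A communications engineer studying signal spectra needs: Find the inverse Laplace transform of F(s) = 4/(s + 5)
L^(-1){4/(s-a)} = c·e^(at)
Here a = -5, c = 4

Answer: 4e^(-5t)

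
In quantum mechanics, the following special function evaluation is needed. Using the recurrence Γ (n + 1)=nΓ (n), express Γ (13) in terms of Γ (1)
Γ(13) = 12Γ(12) = 12·11Γ(11) = ... = 12!·Γ(1) = 479001600·Γ(1)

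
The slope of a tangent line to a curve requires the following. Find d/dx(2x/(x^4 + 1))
Quotient rule: (f/g)' = (f'g - fg')/g²
f = 2x, f' = 2
g = x^4+1, g' = 4x^3

Answer: (2·(x^4+1)-8x^4)/(x^4+1)²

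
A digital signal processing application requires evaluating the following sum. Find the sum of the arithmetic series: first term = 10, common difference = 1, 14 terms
Last term: a_n = 10+(14-1)·1 = 23
Sum = n(a_1+a_n)/2 = 14(10+23)/2 = 231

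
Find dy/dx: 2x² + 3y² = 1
Differentiate: 4x+6y·(dy/dx) = 0
dy/dx = -4x/(6y) = -(2/3)·(x/y)

Answer: dy/dx = -(2/3)·(x/y)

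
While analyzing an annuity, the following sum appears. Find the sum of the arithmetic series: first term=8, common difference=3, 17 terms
Last term: a_n=8 + (17 - 1)·3=56
Sum=n(a_1 + a_n)/2=17(8 + 56)/2=544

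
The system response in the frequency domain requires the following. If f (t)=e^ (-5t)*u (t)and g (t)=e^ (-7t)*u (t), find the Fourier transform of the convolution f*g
By the convolution theorem: F{f * g} = F(omega) * G(omega)
F(omega) = 1/(5+j * omega), G(omega) = 1/(7+j * omega)
F{f * g} = 1/((5+j * omega)(7+j * omega))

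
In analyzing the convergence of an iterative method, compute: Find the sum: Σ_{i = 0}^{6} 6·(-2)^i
Geometric series: S = a(1 - r^n)/(1 - r)
a = 6, r = -2, n = 7
S = 6(1 + 128)/3 = 258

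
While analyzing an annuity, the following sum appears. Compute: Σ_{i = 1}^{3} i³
Using formula: Σ i^3=[n(n + 1)/2]²=[3·4/2]²=36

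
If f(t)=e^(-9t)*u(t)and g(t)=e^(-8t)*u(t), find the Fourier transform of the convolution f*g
By the convolution theorem: F{f * g}=F(omega) * G(omega)
F(omega)=1/(9+j * omega), G(omega)=1/(8+j * omega)
F{f * g}=1/((9+j * omega)(8+j * omega))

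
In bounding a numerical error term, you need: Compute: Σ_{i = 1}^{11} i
Using formula: Σ i^1=n(n + 1)/2=11·12/2=66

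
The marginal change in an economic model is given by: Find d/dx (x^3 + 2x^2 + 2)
Power rule: d/dx(ax^n) = n·a·x^(n-1)
Term by term: 3·x^2+4·x

Answer: 3x^2+4x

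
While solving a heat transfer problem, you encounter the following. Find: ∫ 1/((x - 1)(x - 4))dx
Partial fractions: 1/((x-1)(x-4)) = A/(x-1)+B/(x-4)
A = -1/3, B = 1/3
∫ [-1/3· 1/(x-1)+1/3· 1/(x-4)] dx
= (1/3)[ln|x-4| - ln|x-1|]+C

Answer: (1/3)·ln|(x-4)/(x-1)|+C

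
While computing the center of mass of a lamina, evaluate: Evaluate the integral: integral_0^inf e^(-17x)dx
integral_0^inf e^(-17x) dx = [-1/17 * e^(-17x)]_0^inf
= 0 - (-1/17) = 1/17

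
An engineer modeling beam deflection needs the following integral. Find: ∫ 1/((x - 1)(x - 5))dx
Partial fractions: 1/((x-1)(x-5))=A/(x-1)+B/(x-5)
A=-1/4, B=1/4
∫ [-1/4· 1/(x-1)+1/4· 1/(x-5)] dx
=(1/4)[ln|x-5| - ln|x-1|]+C

Answer: (1/4)·ln|(x-5)/(x-1)|+C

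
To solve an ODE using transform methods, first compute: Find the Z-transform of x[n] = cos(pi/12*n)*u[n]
Z{cos(w0 * n) * u[n]}=z(z - cos(w0))/(z^2-2z * cos(w0)+1)
With w0=pi/12: X(z)=z(z - cos(pi/12))/(z^2-2z * cos(pi/12)+1)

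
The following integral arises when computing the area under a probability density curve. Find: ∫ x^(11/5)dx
Power rule: ∫ x^(11/5) dx = x^(16/5)/(16/5) + C

Answer: (5/16)·x^(16/5) + C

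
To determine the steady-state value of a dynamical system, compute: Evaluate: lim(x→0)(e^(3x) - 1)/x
L'Hôpital (0/0): lim 3e^(3x)/1 = 3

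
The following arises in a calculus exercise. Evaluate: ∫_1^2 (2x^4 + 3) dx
Step 1: Find antiderivative F(x) = (2/5)x^5 + 3x
Step 2: F(2) - F(1) = 94/5 - (17/5) = 77/5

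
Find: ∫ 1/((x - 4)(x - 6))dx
Partial fractions: 1/((x-4)(x-6)) = A/(x-4)+B/(x-6)
A = -1/2, B = 1/2
∫ [-1/2· 1/(x-4)+1/2· 1/(x-6)] dx
= (1/2)[ln|x-6| - ln|x-4|]+C

Answer: (1/2)·ln|(x-6)/(x-4)|+C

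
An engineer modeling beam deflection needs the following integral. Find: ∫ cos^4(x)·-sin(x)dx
Let u=cos(x), du=-sin(x) dx
∫ u^4 du=u^5/5+C

Answer: cos^5(x)/5+C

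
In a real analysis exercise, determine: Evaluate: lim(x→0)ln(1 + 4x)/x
L'Hôpital (0/0): lim 4/(1 + 4x) / 1 = 4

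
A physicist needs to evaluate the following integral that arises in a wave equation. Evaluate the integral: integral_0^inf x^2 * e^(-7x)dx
This is a Gamma integral. Substitute u=7x (du=7 dx):
integral_0^inf x^2 * e^(-7x) dx=(1/7^3) integral_0^inf u^2 * e^(-u) du
=Gamma(3)/7^3=2!/7^3=2/343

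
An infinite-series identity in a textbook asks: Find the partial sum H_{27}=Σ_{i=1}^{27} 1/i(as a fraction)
H_27 = 1 + 1/2 + 1/3 + ... + 1/27
= 312536252003/80313433200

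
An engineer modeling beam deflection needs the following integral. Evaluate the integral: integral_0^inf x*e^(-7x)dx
This is a Gamma integral. Substitute u=7x (du=7 dx):
integral_0^inf x*e^(-7x) dx=(1/7^2) integral_0^inf u^1*e^(-u) du
=Gamma(2)/7^2=1!/7^2=1/49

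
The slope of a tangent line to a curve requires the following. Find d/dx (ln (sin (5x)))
Chain rule: d/dx[ln(u)] = u'/u where u = sin(5x)
u' = 5cos(5x)

Answer: (5cos(5x))/(sin(5x))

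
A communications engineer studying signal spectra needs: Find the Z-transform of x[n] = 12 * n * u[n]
Z{n * u[n]}=z/(z-1)^2
By linearity: Z{12 * n * u[n]}=12z/(z-1)^2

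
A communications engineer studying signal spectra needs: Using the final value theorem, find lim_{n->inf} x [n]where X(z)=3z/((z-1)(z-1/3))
Final value theorem: lim x[n] = lim_{z->1} (z-1) * X(z)
(z-1) * X(z) = 3z/(z-1/3)
As z->1: 3/(1 - 1/3) = 3/(2/3) = 9/2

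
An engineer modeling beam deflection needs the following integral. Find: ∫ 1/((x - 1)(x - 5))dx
Partial fractions: 1/((x-1)(x-5)) = A/(x-1)+B/(x-5)
A = -1/4, B = 1/4
∫ [-1/4· 1/(x-1)+1/4· 1/(x-5)] dx
= (1/4)[ln|x-5| - ln|x-1|]+C

Answer: (1/4)·ln|(x-5)/(x-1)|+C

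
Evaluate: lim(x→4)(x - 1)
Polynomial is continuous, so substitute x=4:
1·4 - 1=3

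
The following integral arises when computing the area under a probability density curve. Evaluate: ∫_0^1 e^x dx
Antiderivative: e^x
Evaluate: (e^1 - 1)

Answer: e^1 - 1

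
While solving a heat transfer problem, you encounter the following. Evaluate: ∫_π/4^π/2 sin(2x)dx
Antiderivative: -cos(2x)/2
Evaluate at bounds: [-cos(2·π/2)/2] - [-cos(2·π/4)/2]
= (-(-1)+(0))/2 = 1/2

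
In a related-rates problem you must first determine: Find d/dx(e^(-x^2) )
Chain rule: d/dx[e^u]=e^u · u' where u=-x^2
u'=-2x

Answer: -2x·e^(-x^2)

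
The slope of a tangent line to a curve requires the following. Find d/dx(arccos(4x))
d/dx[arccos(u)]=-u'/√(1-u²), u=4x, u'=4

Answer: -4/√(1-16x²)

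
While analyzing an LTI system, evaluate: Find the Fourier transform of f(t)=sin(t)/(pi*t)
sin(W * t)/(pi * t) = (W/pi) * sinc(W * t/pi) is the impulse response of the ideal low-pass filter with cutoff W (here W = 1).
Its Fourier transform is a rectangular function:
F(omega) = 1 for |omega| < 1, 0 otherwise

Answer: rect(omega/2) [i.e., 1 for |omega| < 1, 0 otherwise]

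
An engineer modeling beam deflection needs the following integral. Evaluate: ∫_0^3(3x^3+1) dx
Step 1: Find antiderivative F(x)=(3/4)x^4 + x
Step 2: F(3) - F(0)=255/4 - (0)=255/4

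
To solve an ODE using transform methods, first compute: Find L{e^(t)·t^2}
First shifting: L{e^(at)f(t)} = F(s-a)
L{t^2} = 2/s^3
Shift s → s-1: 2/(s-1)^3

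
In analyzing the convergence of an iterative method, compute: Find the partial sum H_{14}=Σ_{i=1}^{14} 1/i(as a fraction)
H_14 = 1 + 1/2 + 1/3 + ... + 1/14
= 1171733/360360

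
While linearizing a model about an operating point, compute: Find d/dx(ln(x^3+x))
Chain rule: d/dx[ln(u)]=u'/u where u=x^3+x
u'=3x^2+1

Answer: (3x^2+1)/(x^3+x)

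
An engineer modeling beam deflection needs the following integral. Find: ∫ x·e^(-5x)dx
Integration by parts: u=x, dv=e^(-5x) dx
du=dx, v=e^(-5x)/(-5)
=x·e^(-5x)/(-5) - ∫ e^(-5x)/(-5) dx
=x·e^(-5x)/(-5) - e^(-5x)/25+C

Answer: e^(-5x)(x/(-5)-1/25)+C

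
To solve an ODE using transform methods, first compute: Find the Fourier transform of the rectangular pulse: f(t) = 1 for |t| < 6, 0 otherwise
F(omega)=integral from -6 to 6 of e^(-j * omega * t) dt
=2 * sin(6 * omega)/omega=12 * sinc(6 * omega/pi)

Answer: 2 * sin(6 * omega)/omega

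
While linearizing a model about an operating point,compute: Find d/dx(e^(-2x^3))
Chain rule: d/dx[e^u]=e^u · u' where u=-2x^3
u'=-6x^2

Answer: -6x^2·e^(-2x^3)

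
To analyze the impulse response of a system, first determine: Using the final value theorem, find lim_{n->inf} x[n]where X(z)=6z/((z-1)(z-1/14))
Final value theorem: lim x[n]=lim_{z->1} (z-1)*X(z)
(z-1)*X(z)=6z/(z-1/14)
As z->1: 6/(1 - 1/14)=6/(13/14)=84/13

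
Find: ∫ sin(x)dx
Using standard integral: ∫ sin(x) dx = -cos(x)+C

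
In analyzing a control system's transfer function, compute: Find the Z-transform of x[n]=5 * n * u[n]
Z{n * u[n]}=z/(z-1)^2
By linearity: Z{5 * n * u[n]}=5z/(z-1)^2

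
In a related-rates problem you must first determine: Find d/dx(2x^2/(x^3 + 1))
Quotient rule: (f/g)' = (f'g - fg')/g²
f = 2x^2, f' = 4x
g = x^3 + 1, g' = 3x^2

Answer: (4x·(x^3 + 1) - 6x^4)/(x^3 + 1)²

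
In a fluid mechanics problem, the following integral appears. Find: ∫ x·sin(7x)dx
By parts: u = x, dv = sin(7x) dx
du = dx, v = -cos(7x)/7
= -x·cos(7x)/7 + sin(7x)/7² + C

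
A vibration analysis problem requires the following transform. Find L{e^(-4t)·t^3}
First shifting: L{e^(at)f(t)} = F(s-a)
L{t^3} = 6/s^4
Shift s → s + 4: 6/(s + 4)^4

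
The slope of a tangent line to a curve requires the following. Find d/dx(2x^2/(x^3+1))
Quotient rule: (f/g)'=(f'g - fg')/g²
f=2x^2, f'=4x
g=x^3 + 1, g'=3x^2

Answer: (4x·(x^3 + 1) - 6x^4)/(x^3 + 1)²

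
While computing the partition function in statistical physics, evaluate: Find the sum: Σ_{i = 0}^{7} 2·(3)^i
Geometric series: S = a(1 - r^n)/(1 - r)
a = 2, r = 3, n = 8
S = 2(1-6561)/-2 = 6560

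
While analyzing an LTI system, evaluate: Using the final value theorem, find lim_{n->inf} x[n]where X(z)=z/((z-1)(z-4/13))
Final value theorem: lim x[n]=lim_{z->1} (z-1) * X(z)
(z-1) * X(z)=z/(z-4/13)
As z->1: 1/(1-4/13)=1/(9/13)=13/9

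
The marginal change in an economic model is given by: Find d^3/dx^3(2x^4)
Apply power rule 3 times:
d^1: 8x^3
d^2: 24x^2
d^3: 48x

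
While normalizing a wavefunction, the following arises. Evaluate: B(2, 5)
B(x,y)=Γ(x)Γ(y)/Γ(x + y)=(x-1)!(y-1)!/(x + y-1)!
B(2,5)=1!·4!/6!=1/30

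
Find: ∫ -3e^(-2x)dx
Since d/dx[e^(-2x)] = -2e^(-2x), we get 3/2 e^(-2x)+C

Answer: (3/2)e^(-2x)+C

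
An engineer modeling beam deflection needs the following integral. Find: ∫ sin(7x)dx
Using substitution u=7x: ∫ sin(u) du/7=-cos(u)/7 + C

Answer: (-1/7)cos(7x) + C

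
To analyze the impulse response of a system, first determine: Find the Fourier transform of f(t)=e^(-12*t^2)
The Fourier transform of a Gaussian e^(-a * t^2) is sqrt(pi/a) * e^(-omega^2/(4a)).
With a=12: F(omega)=sqrt(pi/12) * e^(-omega^2/48)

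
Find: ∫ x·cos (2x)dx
By parts: u = x, dv = cos(2x) dx
du = dx, v = sin(2x)/2
= x·sin(2x)/2 + cos(2x)/2² + C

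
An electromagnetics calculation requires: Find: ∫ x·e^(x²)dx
Let u = x², du = 2x dx
∫ (1/2)e^u du = e^u/2+C

Answer: e^(x²)/2+C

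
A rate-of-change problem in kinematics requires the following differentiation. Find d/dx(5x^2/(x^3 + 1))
Quotient rule: (f/g)'=(f'g - fg')/g²
f=5x^2, f'=10x
g=x^3 + 1, g'=3x^2

Answer: (10x·(x^3 + 1) - 15x^4)/(x^3 + 1)²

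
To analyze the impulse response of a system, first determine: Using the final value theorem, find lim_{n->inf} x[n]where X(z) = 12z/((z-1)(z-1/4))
Final value theorem: lim x[n] = lim_{z->1} (z-1) * X(z)
(z-1) * X(z) = 12z/(z-1/4)
As z->1: 12/(1-1/4) = 12/(3/4) = 16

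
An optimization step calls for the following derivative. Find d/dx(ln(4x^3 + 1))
Chain rule: d/dx[ln(u)]=u'/u where u=4x^3 + 1
u'=12x^2

Answer: (12x^2)/(4x^3 + 1)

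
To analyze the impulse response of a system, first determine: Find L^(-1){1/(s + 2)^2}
L^(-1){1/(s-a)^n} = t^(n-1)·e^(at)/(n-1)!
Here a = -2, n = 2: t^1·e^(-2t)/1

Answer: t·e^(-2t)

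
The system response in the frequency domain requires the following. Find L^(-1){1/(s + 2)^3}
L^(-1){1/(s-a)^n} = t^(n-1)·e^(at)/(n-1)!
Here a = -2, n = 3: t^2·e^(-2t)/2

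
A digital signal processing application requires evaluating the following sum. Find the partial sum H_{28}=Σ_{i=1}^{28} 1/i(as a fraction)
H_28 = 1+1/2+1/3+...+1/28
= 315404588903/80313433200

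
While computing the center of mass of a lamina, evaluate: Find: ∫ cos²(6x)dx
Using identity cos²(u)=(1 + cos(2u))/2:
∫ (1 + cos(12x))/2 dx=x/2 + sin(12x)/24 + C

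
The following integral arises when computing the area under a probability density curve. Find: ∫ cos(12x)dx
Using substitution u=12x: ∫ cos(u) du/12=sin(u)/12 + C

Answer: (1/12)sin(12x) + C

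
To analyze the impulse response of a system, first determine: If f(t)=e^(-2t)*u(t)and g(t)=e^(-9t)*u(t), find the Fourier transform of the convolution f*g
By the convolution theorem: F{f * g} = F(omega) * G(omega)
F(omega) = 1/(2+j * omega), G(omega) = 1/(9+j * omega)
F{f * g} = 1/((2+j * omega)(9+j * omega))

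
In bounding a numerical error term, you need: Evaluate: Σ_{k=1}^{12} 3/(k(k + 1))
Partial fractions: 3/(k(k+1))=3/k - 3/(k+1)
Telescoping sum: 3(1-1/13)=3·12/13

Answer: 36/13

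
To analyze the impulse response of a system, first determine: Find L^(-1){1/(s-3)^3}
L^(-1){1/(s-a)^n} = t^(n-1)·e^(at)/(n-1)!
Here a = 3, n = 3: t^2·e^(3t)/2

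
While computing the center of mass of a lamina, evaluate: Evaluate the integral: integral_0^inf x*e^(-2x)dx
This is a Gamma integral. Substitute u=2x (du=2 dx):
integral_0^inf x * e^(-2x) dx=(1/2^2) integral_0^inf u^1 * e^(-u) du
=Gamma(2)/2^2=1!/2^2=1/4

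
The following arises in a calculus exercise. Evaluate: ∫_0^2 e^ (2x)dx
Antiderivative: (1/2)e^(2x)
Evaluate: (1/2)(e^4 - 1)

Answer: (e^4 - 1)/2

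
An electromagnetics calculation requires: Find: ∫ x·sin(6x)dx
By parts: u=x, dv=sin(6x) dx
du=dx, v=-cos(6x)/6
=-x·cos(6x)/6 + sin(6x)/6² + C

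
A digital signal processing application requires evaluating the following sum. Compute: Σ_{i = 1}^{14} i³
Using formula: Σ i^3 = [n(n+1)/2]² = [14·15/2]² = 11025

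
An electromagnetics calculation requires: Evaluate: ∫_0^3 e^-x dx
Antiderivative: -e^-x
Evaluate: -(e^-3-1)

Answer: (e^-3-1)/(-1)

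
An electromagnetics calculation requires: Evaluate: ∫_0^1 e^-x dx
Antiderivative: -e^-x
Evaluate: -(e^-1-1)

Answer: (e^-1-1)/(-1)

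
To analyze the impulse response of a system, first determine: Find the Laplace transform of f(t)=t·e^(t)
L{t·e^(at)} = 1/(s-a)²
L{t·e^(t)} = 1/(s-1)²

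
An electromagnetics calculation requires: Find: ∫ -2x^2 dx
Using power rule: ∫ -2x^2 dx = -2/3 x^3+C = (-2/3)x^3+C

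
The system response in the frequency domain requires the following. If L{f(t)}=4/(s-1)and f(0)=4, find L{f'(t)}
L{f'(t)} = s·F(s) - f(0) = 4s/(s-1) - 4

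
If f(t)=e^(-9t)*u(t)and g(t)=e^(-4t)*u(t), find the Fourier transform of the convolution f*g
By the convolution theorem: F{f * g}=F(omega) * G(omega)
F(omega)=1/(9 + j * omega), G(omega)=1/(4 + j * omega)
F{f * g}=1/((9 + j * omega)(4 + j * omega))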